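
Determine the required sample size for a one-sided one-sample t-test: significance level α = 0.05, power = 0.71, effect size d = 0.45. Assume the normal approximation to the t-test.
n = 24

Sample size formula (one-sample t-test, normal approximation):
n = ((z_α + z_β) / d)²

z_α = 1.645 (for α = 0.05, one-sided)
z_β = 0.553 (for power = 0.71)
d = 0.45

n = ((1.645 + 0.553) / 0.45)²
n = (4.884)²
n ≈ 23.85
Round up to the next whole number: n = 24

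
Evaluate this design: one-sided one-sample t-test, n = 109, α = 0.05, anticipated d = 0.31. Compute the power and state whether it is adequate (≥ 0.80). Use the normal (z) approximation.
Power ≈ 0.94; the study is adequately powered (power ≥ 0.80)

Power calculation (one-sample t-test, normal approximation):
z_β = d · √n - z_α
z_β = 0.31 · √109 - 1.645
z_β = 0.31 · 10.440 - 1.645
z_β = 1.592

Power = Φ(z_β) = Φ(1.592) ≈ 0.944

Effect size d = 0.31 is small by Cohen's convention (0.2/0.5/0.8).

Threshold: power ≥ 0.80 is conventionally adequate.
Power ≈ 0.94 → the study is adequately powered (power ≥ 0.80).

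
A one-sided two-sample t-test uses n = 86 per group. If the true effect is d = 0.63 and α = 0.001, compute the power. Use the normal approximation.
Power ≈ 0.85

Power calculation (two-sample t-test, normal approximation):
z_β = d · √(n/2) - z_α
z_β = 0.63 · √(86/2) - 3.090
z_β = 0.63 · 6.557 - 3.090
z_β = 1.041

Power = Φ(z_β) = Φ(1.041) ≈ 0.851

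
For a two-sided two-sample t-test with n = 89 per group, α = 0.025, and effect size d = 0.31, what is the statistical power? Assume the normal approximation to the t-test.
Power ≈ 0.43

Power calculation (two-sample t-test, normal approximation):
z_β = d · √(n/2) - z_{α/2}
z_β = 0.31 · √(89/2) - 2.241
z_β = 0.31 · 6.671 - 2.241
z_β = -0.173

Power = Φ(z_β) = Φ(-0.173) ≈ 0.431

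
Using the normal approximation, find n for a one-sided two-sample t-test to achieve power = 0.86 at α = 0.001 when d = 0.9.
n = 43 per group

Sample size formula (two-sample t-test, normal approximation):
n = 2 · ((z_α + z_β) / d)²

z_α = 3.090 (for α = 0.001, one-sided)
z_β = 1.080 (for power = 0.86)
d = 0.9

n = 2 · ((3.090 + 1.080) / 0.9)²
n = 2 · (4.633)²
n ≈ 42.93
Round up to the next whole number: n = 43 per group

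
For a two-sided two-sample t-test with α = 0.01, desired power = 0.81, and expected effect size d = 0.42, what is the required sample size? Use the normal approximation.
n = 136 per group

Sample size formula (two-sample t-test, normal approximation):
n = 2 · ((z_{α/2} + z_β) / d)²

z_{α/2} = 2.576 (for α = 0.01, two-sided)
z_β = 0.878 (for power = 0.81)
d = 0.42

n = 2 · ((2.576 + 0.878) / 0.42)²
n = 2 · (8.224)²
n ≈ 135.27
Round up to the next whole number: n = 136 per group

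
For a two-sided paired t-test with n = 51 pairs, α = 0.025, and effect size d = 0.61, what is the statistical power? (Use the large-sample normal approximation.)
Power ≈ 0.98

Power calculation (paired t-test, normal approximation):
z_β = d · √n - z_{α/2}
z_β = 0.61 · √51 - 2.241
z_β = 0.61 · 7.141 - 2.241
z_β = 2.115

Power = Φ(z_β) = Φ(2.115) ≈ 0.983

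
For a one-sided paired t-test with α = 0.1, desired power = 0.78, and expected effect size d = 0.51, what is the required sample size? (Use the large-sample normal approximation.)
n = 17 pairs

Sample size formula (paired t-test, normal approximation):
n = ((z_α + z_β) / d)²

z_α = 1.282 (for α = 0.1, one-sided)
z_β = 0.772 (for power = 0.78)
d = 0.51

n = ((1.282 + 0.772) / 0.51)²
n = (4.027)²
n ≈ 16.22
Round up to the next whole number: n = 17 pairs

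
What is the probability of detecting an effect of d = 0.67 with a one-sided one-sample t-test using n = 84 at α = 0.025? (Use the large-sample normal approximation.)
Power ≈ 1.00

Power calculation (one-sample t-test, normal approximation):
z_β = d · √n - z_α
z_β = 0.67 · √84 - 1.960
z_β = 0.67 · 9.165 - 1.960
z_β = 4.181

Power = Φ(z_β) = Φ(4.181) ≈ 1.000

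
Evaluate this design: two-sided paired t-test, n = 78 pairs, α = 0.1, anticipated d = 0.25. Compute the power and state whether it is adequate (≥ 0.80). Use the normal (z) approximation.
Power ≈ 0.71; the study is underpowered (power < 0.80)

Power calculation (paired t-test, normal approximation):
z_β = d · √n - z_{α/2}
z_β = 0.25 · √78 - 1.645
z_β = 0.25 · 8.832 - 1.645
z_β = 0.563

Power = Φ(z_β) = Φ(0.563) ≈ 0.713

Effect size d = 0.25 is small by Cohen's convention (0.2/0.5/0.8).

Threshold: power ≥ 0.80 is conventionally adequate.
Power ≈ 0.71 → the study is underpowered (power < 0.80).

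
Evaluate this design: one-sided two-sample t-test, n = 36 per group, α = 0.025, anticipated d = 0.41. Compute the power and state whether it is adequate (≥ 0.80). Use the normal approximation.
Power ≈ 0.41; the study is underpowered (power < 0.80)

Power calculation (two-sample t-test, normal approximation):
z_β = d · √(n/2) - z_α
z_β = 0.41 · √(36/2) - 1.960
z_β = 0.41 · 4.243 - 1.960
z_β = -0.220

Power = Φ(z_β) = Φ(-0.220) ≈ 0.413

Effect size d = 0.41 is small by Cohen's convention (0.2/0.5/0.8).

Threshold: power ≥ 0.80 is conventionally adequate.
Power ≈ 0.41 → the study is underpowered (power < 0.80).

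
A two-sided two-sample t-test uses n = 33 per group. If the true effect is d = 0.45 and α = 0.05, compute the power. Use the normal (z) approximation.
Power ≈ 0.45

Power calculation (two-sample t-test, normal approximation):
z_β = d · √(n/2) - z_{α/2}
z_β = 0.45 · √(33/2) - 1.960
z_β = 0.45 · 4.062 - 1.960
z_β = -0.132

Power = Φ(z_β) = Φ(-0.132) ≈ 0.447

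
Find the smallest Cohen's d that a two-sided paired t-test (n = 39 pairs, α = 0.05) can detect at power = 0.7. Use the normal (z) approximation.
d ≈ 0.40

Minimum detectable effect (paired t-test, normal approximation):
d = (z_{α/2} + z_β) / √n
d = (1.960 + 0.524) / √39
d = 2.484 / 6.245
d ≈ 0.40

By Cohen's convention (0.2 small / 0.5 medium / 0.8 large): small effect.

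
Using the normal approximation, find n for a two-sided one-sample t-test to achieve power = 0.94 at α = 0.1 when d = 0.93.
n = 12

Sample size formula (one-sample t-test, normal approximation):
n = ((z_{α/2} + z_β) / d)²

z_{α/2} = 1.645 (for α = 0.1, two-sided)
z_β = 1.555 (for power = 0.94)
d = 0.93

n = ((1.645 + 1.555) / 0.93)²
n = (3.441)²
n ≈ 11.84
Round up to the next whole number: n = 12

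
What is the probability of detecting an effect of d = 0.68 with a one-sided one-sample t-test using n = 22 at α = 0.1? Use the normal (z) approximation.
Power ≈ 0.97

Power calculation (one-sample t-test, normal approximation):
z_β = d · √n - z_α
z_β = 0.68 · √22 - 1.282
z_β = 0.68 · 4.690 - 1.282
z_β = 1.908

Power = Φ(z_β) = Φ(1.908) ≈ 0.972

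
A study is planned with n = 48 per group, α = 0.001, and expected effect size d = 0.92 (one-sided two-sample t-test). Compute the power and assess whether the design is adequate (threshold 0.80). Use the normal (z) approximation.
Power ≈ 0.92; the study is adequately powered (power ≥ 0.80)

Power calculation (two-sample t-test, normal approximation):
z_β = d · √(n/2) - z_α
z_β = 0.92 · √(48/2) - 3.090
z_β = 0.92 · 4.899 - 3.090
z_β = 1.417

Power = Φ(z_β) = Φ(1.417) ≈ 0.922

Effect size d = 0.92 is large by Cohen's convention (0.2/0.5/0.8).

Threshold: power ≥ 0.80 is conventionally adequate.
Power ≈ 0.92 → the study is adequately powered (power ≥ 0.80).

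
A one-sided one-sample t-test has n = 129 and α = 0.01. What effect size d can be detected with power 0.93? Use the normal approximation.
d ≈ 0.33

Minimum detectable effect (one-sample t-test, normal approximation):
d = (z_α + z_β) / √n
d = (2.326 + 1.476) / √129
d = 3.802 / 11.358
d ≈ 0.33

By Cohen's convention (0.2 small / 0.5 medium / 0.8 large): small effect.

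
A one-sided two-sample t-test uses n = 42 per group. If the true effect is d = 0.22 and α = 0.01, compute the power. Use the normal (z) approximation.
Power ≈ 0.09

Power calculation (two-sample t-test, normal approximation):
z_β = d · √(n/2) - z_α
z_β = 0.22 · √(42/2) - 2.326
z_β = 0.22 · 4.583 - 2.326
z_β = -1.318

Power = Φ(z_β) = Φ(-1.318) ≈ 0.094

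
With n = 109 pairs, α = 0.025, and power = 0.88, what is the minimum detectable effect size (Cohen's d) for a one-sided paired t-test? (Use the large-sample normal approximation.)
d ≈ 0.30

Minimum detectable effect (paired t-test, normal approximation):
d = (z_α + z_β) / √n
d = (1.960 + 1.175) / √109
d = 3.135 / 10.440
d ≈ 0.30

By Cohen's convention (0.2 small / 0.5 medium / 0.8 large): small effect.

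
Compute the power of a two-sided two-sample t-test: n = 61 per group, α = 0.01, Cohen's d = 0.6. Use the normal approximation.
Power ≈ 0.77

Power calculation (two-sample t-test, normal approximation):
z_β = d · √(n/2) - z_{α/2}
z_β = 0.6 · √(61/2) - 2.576
z_β = 0.6 · 5.523 - 2.576
z_β = 0.738

Power = Φ(z_β) = Φ(0.738) ≈ 0.770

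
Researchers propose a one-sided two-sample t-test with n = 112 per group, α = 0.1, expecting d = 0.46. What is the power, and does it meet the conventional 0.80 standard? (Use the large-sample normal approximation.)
Power ≈ 0.98; the study is adequately powered (power ≥ 0.80)

Power calculation (two-sample t-test, normal approximation):
z_β = d · √(n/2) - z_α
z_β = 0.46 · √(112/2) - 1.282
z_β = 0.46 · 7.483 - 1.282
z_β = 2.161

Power = Φ(z_β) = Φ(2.161) ≈ 0.985

Effect size d = 0.46 is small by Cohen's convention (0.2/0.5/0.8).

Threshold: power ≥ 0.80 is conventionally adequate.
Power ≈ 0.98 → the study is adequately powered (power ≥ 0.80).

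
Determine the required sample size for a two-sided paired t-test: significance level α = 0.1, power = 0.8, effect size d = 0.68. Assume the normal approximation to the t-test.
n = 14 pairs

Sample size formula (paired t-test, normal approximation):
n = ((z_{α/2} + z_β) / d)²

z_{α/2} = 1.645 (for α = 0.1, two-sided)
z_β = 0.842 (for power = 0.8)
d = 0.68

n = ((1.645 + 0.842) / 0.68)²
n = (3.657)²
n ≈ 13.37
Round up to the next whole number: n = 14 pairs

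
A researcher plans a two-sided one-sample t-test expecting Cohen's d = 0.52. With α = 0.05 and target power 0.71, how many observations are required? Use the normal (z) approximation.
n = 24

Sample size formula (one-sample t-test, normal approximation):
n = ((z_{α/2} + z_β) / d)²

z_{α/2} = 1.960 (for α = 0.05, two-sided)
z_β = 0.553 (for power = 0.71)
d = 0.52

n = ((1.960 + 0.553) / 0.52)²
n = (4.833)²
n ≈ 23.36
Round up to the next whole number: n = 24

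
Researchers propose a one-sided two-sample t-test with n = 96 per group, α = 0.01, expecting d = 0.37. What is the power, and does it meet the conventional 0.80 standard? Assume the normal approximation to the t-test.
Power ≈ 0.59; the study is underpowered (power < 0.80)

Power calculation (two-sample t-test, normal approximation):
z_β = d · √(n/2) - z_α
z_β = 0.37 · √(96/2) - 2.326
z_β = 0.37 · 6.928 - 2.326
z_β = 0.237

Power = Φ(z_β) = Φ(0.237) ≈ 0.594

Effect size d = 0.37 is small by Cohen's convention (0.2/0.5/0.8).

Threshold: power ≥ 0.80 is conventionally adequate.
Power ≈ 0.59 → the study is underpowered (power < 0.80).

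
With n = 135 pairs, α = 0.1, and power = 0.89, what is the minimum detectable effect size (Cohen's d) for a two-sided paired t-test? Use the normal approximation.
d ≈ 0.25

Minimum detectable effect (paired t-test, normal approximation):
d = (z_{α/2} + z_β) / √n
d = (1.645 + 1.227) / √135
d = 2.871 / 11.619
d ≈ 0.25

By Cohen's convention (0.2 small / 0.5 medium / 0.8 large): small effect.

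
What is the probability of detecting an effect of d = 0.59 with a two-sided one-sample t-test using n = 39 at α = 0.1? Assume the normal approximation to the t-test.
Power ≈ 0.98

Power calculation (one-sample t-test, normal approximation):
z_β = d · √n - z_{α/2}
z_β = 0.59 · √39 - 1.645
z_β = 0.59 · 6.245 - 1.645
z_β = 2.040

Power = Φ(z_β) = Φ(2.040) ≈ 0.979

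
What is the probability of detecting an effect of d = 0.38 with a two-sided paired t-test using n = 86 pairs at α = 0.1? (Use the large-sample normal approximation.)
Power ≈ 0.97

Power calculation (paired t-test, normal approximation):
z_β = d · √n - z_{α/2}
z_β = 0.38 · √86 - 1.645
z_β = 0.38 · 9.274 - 1.645
z_β = 1.879

Power = Φ(z_β) = Φ(1.879) ≈ 0.970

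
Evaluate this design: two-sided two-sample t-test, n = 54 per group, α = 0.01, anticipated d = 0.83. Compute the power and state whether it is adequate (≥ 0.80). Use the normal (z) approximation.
Power ≈ 0.96; the study is adequately powered (power ≥ 0.80)

Power calculation (two-sample t-test, normal approximation):
z_β = d · √(n/2) - z_{α/2}
z_β = 0.83 · √(54/2) - 2.576
z_β = 0.83 · 5.196 - 2.576
z_β = 1.737

Power = Φ(z_β) = Φ(1.737) ≈ 0.959

Effect size d = 0.83 is large by Cohen's convention (0.2/0.5/0.8).

Threshold: power ≥ 0.80 is conventionally adequate.
Power ≈ 0.96 → the study is adequately powered (power ≥ 0.80).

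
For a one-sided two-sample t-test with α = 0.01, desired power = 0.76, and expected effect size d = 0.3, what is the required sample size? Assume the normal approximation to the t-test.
n = 205 per group

Sample size formula (two-sample t-test, normal approximation):
n = 2 · ((z_α + z_β) / d)²

z_α = 2.326 (for α = 0.01, one-sided)
z_β = 0.706 (for power = 0.76)
d = 0.3

n = 2 · ((2.326 + 0.706) / 0.3)²
n = 2 · (10.107)²
n ≈ 204.30
Round up to the next whole number: n = 205 per group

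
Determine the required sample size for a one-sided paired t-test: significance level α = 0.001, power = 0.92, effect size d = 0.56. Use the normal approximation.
n = 65 pairs

Sample size formula (paired t-test, normal approximation):
n = ((z_α + z_β) / d)²

z_α = 3.090 (for α = 0.001, one-sided)
z_β = 1.405 (for power = 0.92)
d = 0.56

n = ((3.090 + 1.405) / 0.56)²
n = (8.027)²
n ≈ 64.43
Round up to the next whole number: n = 65 pairs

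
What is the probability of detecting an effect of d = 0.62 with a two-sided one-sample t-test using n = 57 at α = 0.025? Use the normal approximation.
Power ≈ 0.99

Power calculation (one-sample t-test, normal approximation):
z_β = d · √n - z_{α/2}
z_β = 0.62 · √57 - 2.241
z_β = 0.62 · 7.550 - 2.241
z_β = 2.439

Power = Φ(z_β) = Φ(2.439) ≈ 0.993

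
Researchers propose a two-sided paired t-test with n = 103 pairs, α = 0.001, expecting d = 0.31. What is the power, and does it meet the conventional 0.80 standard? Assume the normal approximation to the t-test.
Power ≈ 0.44; the study is underpowered (power < 0.80)

Power calculation (paired t-test, normal approximation):
z_β = d · √n - z_{α/2}
z_β = 0.31 · √103 - 3.291
z_β = 0.31 · 10.149 - 3.291
z_β = -0.144

Power = Φ(z_β) = Φ(-0.144) ≈ 0.443

Effect size d = 0.31 is small by Cohen's convention (0.2/0.5/0.8).

Threshold: power ≥ 0.80 is conventionally adequate.
Power ≈ 0.44 → the study is underpowered (power < 0.80).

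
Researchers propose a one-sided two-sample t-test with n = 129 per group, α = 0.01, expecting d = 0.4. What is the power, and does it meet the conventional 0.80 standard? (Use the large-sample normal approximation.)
Power ≈ 0.81; the study is adequately powered (power ≥ 0.80)

Power calculation (two-sample t-test, normal approximation):
z_β = d · √(n/2) - z_α
z_β = 0.4 · √(129/2) - 2.326
z_β = 0.4 · 8.031 - 2.326
z_β = 0.886

Power = Φ(z_β) = Φ(0.886) ≈ 0.812

Effect size d = 0.4 is small by Cohen's convention (0.2/0.5/0.8).

Threshold: power ≥ 0.80 is conventionally adequate.
Power ≈ 0.81 → the study is adequately powered (power ≥ 0.80).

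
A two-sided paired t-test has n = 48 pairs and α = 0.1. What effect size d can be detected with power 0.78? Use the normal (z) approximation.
d ≈ 0.35

Minimum detectable effect (paired t-test, normal approximation):
d = (z_{α/2} + z_β) / √n
d = (1.645 + 0.772) / √48
d = 2.417 / 6.928
d ≈ 0.35

By Cohen's convention (0.2 small / 0.5 medium / 0.8 large): small effect.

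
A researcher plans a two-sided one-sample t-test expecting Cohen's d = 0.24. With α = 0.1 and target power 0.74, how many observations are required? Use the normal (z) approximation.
n = 91

Sample size formula (one-sample t-test, normal approximation):
n = ((z_{α/2} + z_β) / d)²

z_{α/2} = 1.645 (for α = 0.1, two-sided)
z_β = 0.643 (for power = 0.74)
d = 0.24

n = ((1.645 + 0.643) / 0.24)²
n = (9.533)²
n ≈ 90.88
Round up to the next whole number: n = 91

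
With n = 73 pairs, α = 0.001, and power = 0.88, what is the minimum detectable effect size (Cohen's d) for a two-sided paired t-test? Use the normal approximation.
d ≈ 0.52

Minimum detectable effect (paired t-test, normal approximation):
d = (z_{α/2} + z_β) / √n
d = (3.291 + 1.175) / √73
d = 4.466 / 8.544
d ≈ 0.52

By Cohen's convention (0.2 small / 0.5 medium / 0.8 large): medium effect.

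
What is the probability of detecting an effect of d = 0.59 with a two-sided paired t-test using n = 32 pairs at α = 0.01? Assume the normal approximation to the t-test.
Power ≈ 0.78

Power calculation (paired t-test, normal approximation):
z_β = d · √n - z_{α/2}
z_β = 0.59 · √32 - 2.576
z_β = 0.59 · 5.657 - 2.576
z_β = 0.762

Power = Φ(z_β) = Φ(0.762) ≈ 0.777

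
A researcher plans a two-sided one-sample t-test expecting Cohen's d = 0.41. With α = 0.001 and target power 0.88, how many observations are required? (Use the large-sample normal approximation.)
n = 119

Sample size formula (one-sample t-test, normal approximation):
n = ((z_{α/2} + z_β) / d)²

z_{α/2} = 3.291 (for α = 0.001, two-sided)
z_β = 1.175 (for power = 0.88)
d = 0.41

n = ((3.291 + 1.175) / 0.41)²
n = (10.893)²
n ≈ 118.66
Round up to the next whole number: n = 119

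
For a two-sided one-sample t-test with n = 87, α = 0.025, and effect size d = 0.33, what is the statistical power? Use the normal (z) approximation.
Power ≈ 0.80

Power calculation (one-sample t-test, normal approximation):
z_β = d · √n - z_{α/2}
z_β = 0.33 · √87 - 2.241
z_β = 0.33 · 9.327 - 2.241
z_β = 0.837

Power = Φ(z_β) = Φ(0.837) ≈ 0.799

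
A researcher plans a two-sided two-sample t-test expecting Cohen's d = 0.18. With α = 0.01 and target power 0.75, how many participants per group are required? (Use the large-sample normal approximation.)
n = 653 per group

Sample size formula (two-sample t-test, normal approximation):
n = 2 · ((z_{α/2} + z_β) / d)²

z_{α/2} = 2.576 (for α = 0.01, two-sided)
z_β = 0.674 (for power = 0.75)
d = 0.18

n = 2 · ((2.576 + 0.674) / 0.18)²
n = 2 · (18.056)²
n ≈ 652.04
Round up to the next whole number: n = 653 per group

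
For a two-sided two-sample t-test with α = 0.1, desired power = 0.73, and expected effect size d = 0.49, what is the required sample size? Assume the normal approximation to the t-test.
n = 43 per group

Sample size formula (two-sample t-test, normal approximation):
n = 2 · ((z_{α/2} + z_β) / d)²

z_{α/2} = 1.645 (for α = 0.1, two-sided)
z_β = 0.613 (for power = 0.73)
d = 0.49

n = 2 · ((1.645 + 0.613) / 0.49)²
n = 2 · (4.608)²
n ≈ 42.47
Round up to the next whole number: n = 43 per group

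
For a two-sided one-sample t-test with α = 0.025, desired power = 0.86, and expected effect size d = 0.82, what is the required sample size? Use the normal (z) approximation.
n = 17

Sample size formula (one-sample t-test, normal approximation):
n = ((z_{α/2} + z_β) / d)²

z_{α/2} = 2.241 (for α = 0.025, two-sided)
z_β = 1.080 (for power = 0.86)
d = 0.82

n = ((2.241 + 1.080) / 0.82)²
n = (4.050)²
n ≈ 16.40
Round up to the next whole number: n = 17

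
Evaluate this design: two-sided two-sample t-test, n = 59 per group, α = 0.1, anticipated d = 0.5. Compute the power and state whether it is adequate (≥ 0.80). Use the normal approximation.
Power ≈ 0.86; the study is adequately powered (power ≥ 0.80)

Power calculation (two-sample t-test, normal approximation):
z_β = d · √(n/2) - z_{α/2}
z_β = 0.5 · √(59/2) - 1.645
z_β = 0.5 · 5.431 - 1.645
z_β = 1.071

Power = Φ(z_β) = Φ(1.071) ≈ 0.858

Effect size d = 0.5 is medium by Cohen's convention (0.2/0.5/0.8).

Threshold: power ≥ 0.80 is conventionally adequate.
Power ≈ 0.86 → the study is adequately powered (power ≥ 0.80).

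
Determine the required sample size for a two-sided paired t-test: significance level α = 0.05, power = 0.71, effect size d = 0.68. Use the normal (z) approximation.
n = 14 pairs

Sample size formula (paired t-test, normal approximation):
n = ((z_{α/2} + z_β) / d)²

z_{α/2} = 1.960 (for α = 0.05, two-sided)
z_β = 0.553 (for power = 0.71)
d = 0.68

n = ((1.960 + 0.553) / 0.68)²
n = (3.696)²
n ≈ 13.66
Round up to the next whole number: n = 14 pairs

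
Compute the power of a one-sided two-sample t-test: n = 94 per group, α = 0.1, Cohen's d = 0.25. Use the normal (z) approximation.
Power ≈ 0.67

Power calculation (two-sample t-test, normal approximation):
z_β = d · √(n/2) - z_α
z_β = 0.25 · √(94/2) - 1.282
z_β = 0.25 · 6.856 - 1.282
z_β = 0.432

Power = Φ(z_β) = Φ(0.432) ≈ 0.667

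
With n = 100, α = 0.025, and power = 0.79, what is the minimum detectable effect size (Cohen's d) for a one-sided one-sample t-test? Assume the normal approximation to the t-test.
d ≈ 0.28

Minimum detectable effect (one-sample t-test, normal approximation):
d = (z_α + z_β) / √n
d = (1.960 + 0.806) / √100
d = 2.766 / 10.000
d ≈ 0.28

By Cohen's convention (0.2 small / 0.5 medium / 0.8 large): small effect.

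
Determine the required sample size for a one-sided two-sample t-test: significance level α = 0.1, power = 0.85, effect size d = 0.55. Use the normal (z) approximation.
n = 36 per group

Sample size formula (two-sample t-test, normal approximation):
n = 2 · ((z_α + z_β) / d)²

z_α = 1.282 (for α = 0.1, one-sided)
z_β = 1.036 (for power = 0.85)
d = 0.55

n = 2 · ((1.282 + 1.036) / 0.55)²
n = 2 · (4.215)²
n ≈ 35.53
Round up to the next whole number: n = 36 per group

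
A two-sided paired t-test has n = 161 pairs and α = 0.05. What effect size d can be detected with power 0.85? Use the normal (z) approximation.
d ≈ 0.24

Minimum detectable effect (paired t-test, normal approximation):
d = (z_{α/2} + z_β) / √n
d = (1.960 + 1.036) / √161
d = 2.996 / 12.689
d ≈ 0.24

By Cohen's convention (0.2 small / 0.5 medium / 0.8 large): small effect.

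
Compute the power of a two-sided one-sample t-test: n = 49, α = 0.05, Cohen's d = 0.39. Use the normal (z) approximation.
Power ≈ 0.78

Power calculation (one-sample t-test, normal approximation):
z_β = d · √n - z_{α/2}
z_β = 0.39 · √49 - 1.960
z_β = 0.39 · 7.000 - 1.960
z_β = 0.770

Power = Φ(z_β) = Φ(0.770) ≈ 0.779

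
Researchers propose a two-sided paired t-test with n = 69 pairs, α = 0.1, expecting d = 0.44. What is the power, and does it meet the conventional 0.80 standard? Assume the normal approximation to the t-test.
Power ≈ 0.98; the study is adequately powered (power ≥ 0.80)

Power calculation (paired t-test, normal approximation):
z_β = d · √n - z_{α/2}
z_β = 0.44 · √69 - 1.645
z_β = 0.44 · 8.307 - 1.645
z_β = 2.010

Power = Φ(z_β) = Φ(2.010) ≈ 0.978

Effect size d = 0.44 is small by Cohen's convention (0.2/0.5/0.8).

Threshold: power ≥ 0.80 is conventionally adequate.
Power ≈ 0.98 → the study is adequately powered (power ≥ 0.80).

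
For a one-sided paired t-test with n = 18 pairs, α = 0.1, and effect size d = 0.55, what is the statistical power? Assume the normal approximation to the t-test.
Power ≈ 0.85

Power calculation (paired t-test, normal approximation):
z_β = d · √n - z_α
z_β = 0.55 · √18 - 1.282
z_β = 0.55 · 4.243 - 1.282
z_β = 1.052

Power = Φ(z_β) = Φ(1.052) ≈ 0.854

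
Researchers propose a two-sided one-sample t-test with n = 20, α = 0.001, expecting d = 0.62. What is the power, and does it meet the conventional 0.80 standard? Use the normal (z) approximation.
Power ≈ 0.30; the study is underpowered (power < 0.80)

Power calculation (one-sample t-test, normal approximation):
z_β = d · √n - z_{α/2}
z_β = 0.62 · √20 - 3.291
z_β = 0.62 · 4.472 - 3.291
z_β = -0.518

Power = Φ(z_β) = Φ(-0.518) ≈ 0.302

Effect size d = 0.62 is medium by Cohen's convention (0.2/0.5/0.8).

Threshold: power ≥ 0.80 is conventionally adequate.
Power ≈ 0.30 → the study is underpowered (power < 0.80).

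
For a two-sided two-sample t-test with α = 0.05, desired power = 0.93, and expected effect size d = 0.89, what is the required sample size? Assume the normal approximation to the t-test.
n = 30 per group

Sample size formula (two-sample t-test, normal approximation):
n = 2 · ((z_{α/2} + z_β) / d)²

z_{α/2} = 1.960 (for α = 0.05, two-sided)
z_β = 1.476 (for power = 0.93)
d = 0.89

n = 2 · ((1.960 + 1.476) / 0.89)²
n = 2 · (3.861)²
n ≈ 29.81
Round up to the next whole number: n = 30 per group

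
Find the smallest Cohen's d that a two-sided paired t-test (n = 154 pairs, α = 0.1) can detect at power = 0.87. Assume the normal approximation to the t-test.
d ≈ 0.22

Minimum detectable effect (paired t-test, normal approximation):
d = (z_{α/2} + z_β) / √n
d = (1.645 + 1.126) / √154
d = 2.771 / 12.410
d ≈ 0.22

By Cohen's convention (0.2 small / 0.5 medium / 0.8 large): small effect.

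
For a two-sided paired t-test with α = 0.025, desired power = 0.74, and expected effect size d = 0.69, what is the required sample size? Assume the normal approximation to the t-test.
n = 18 pairs

Sample size formula (paired t-test, normal approximation):
n = ((z_{α/2} + z_β) / d)²

z_{α/2} = 2.241 (for α = 0.025, two-sided)
z_β = 0.643 (for power = 0.74)
d = 0.69

n = ((2.241 + 0.643) / 0.69)²
n = (4.180)²
n ≈ 17.47
Round up to the next whole number: n = 18 pairs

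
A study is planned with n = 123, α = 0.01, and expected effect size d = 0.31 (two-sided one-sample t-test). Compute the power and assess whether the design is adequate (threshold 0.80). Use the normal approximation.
Power ≈ 0.81; the study is adequately powered (power ≥ 0.80)

Power calculation (one-sample t-test, normal approximation):
z_β = d · √n - z_{α/2}
z_β = 0.31 · √123 - 2.576
z_β = 0.31 · 11.091 - 2.576
z_β = 0.862

Power = Φ(z_β) = Φ(0.862) ≈ 0.806

Effect size d = 0.31 is small by Cohen's convention (0.2/0.5/0.8).

Threshold: power ≥ 0.80 is conventionally adequate.
Power ≈ 0.81 → the study is adequately powered (power ≥ 0.80).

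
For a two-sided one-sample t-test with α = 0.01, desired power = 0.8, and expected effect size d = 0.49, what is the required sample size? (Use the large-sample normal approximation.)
n = 49

Sample size formula (one-sample t-test, normal approximation):
n = ((z_{α/2} + z_β) / d)²

z_{α/2} = 2.576 (for α = 0.01, two-sided)
z_β = 0.842 (for power = 0.8)
d = 0.49

n = ((2.576 + 0.842) / 0.49)²
n = (6.976)²
n ≈ 48.66
Round up to the next whole number: n = 49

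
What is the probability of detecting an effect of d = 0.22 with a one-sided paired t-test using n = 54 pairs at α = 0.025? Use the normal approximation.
Power ≈ 0.37

Power calculation (paired t-test, normal approximation):
z_β = d · √n - z_α
z_β = 0.22 · √54 - 1.960
z_β = 0.22 · 7.348 - 1.960
z_β = -0.343

Power = Φ(z_β) = Φ(-0.343) ≈ 0.366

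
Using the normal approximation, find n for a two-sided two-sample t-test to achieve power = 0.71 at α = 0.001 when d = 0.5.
n = 119 per group

Sample size formula (two-sample t-test, normal approximation):
n = 2 · ((z_{α/2} + z_β) / d)²

z_{α/2} = 3.291 (for α = 0.001, two-sided)
z_β = 0.553 (for power = 0.71)
d = 0.5

n = 2 · ((3.291 + 0.553) / 0.5)²
n = 2 · (7.688)²
n ≈ 118.21
Round up to the next whole number: n = 119 per group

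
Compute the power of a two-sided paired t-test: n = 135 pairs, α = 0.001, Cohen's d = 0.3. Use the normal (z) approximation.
Power ≈ 0.58

Power calculation (paired t-test, normal approximation):
z_β = d · √n - z_{α/2}
z_β = 0.3 · √135 - 3.291
z_β = 0.3 · 11.619 - 3.291
z_β = 0.195

Power = Φ(z_β) = Φ(0.195) ≈ 0.577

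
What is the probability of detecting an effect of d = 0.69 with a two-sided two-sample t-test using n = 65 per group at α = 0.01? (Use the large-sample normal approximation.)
Power ≈ 0.91

Power calculation (two-sample t-test, normal approximation):
z_β = d · √(n/2) - z_{α/2}
z_β = 0.69 · √(65/2) - 2.576
z_β = 0.69 · 5.701 - 2.576
z_β = 1.358

Power = Φ(z_β) = Φ(1.358) ≈ 0.913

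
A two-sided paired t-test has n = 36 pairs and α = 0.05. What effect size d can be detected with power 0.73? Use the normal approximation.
d ≈ 0.43

Minimum detectable effect (paired t-test, normal approximation):
d = (z_{α/2} + z_β) / √n
d = (1.960 + 0.613) / √36
d = 2.573 / 6.000
d ≈ 0.43

By Cohen's convention (0.2 small / 0.5 medium / 0.8 large): small effect.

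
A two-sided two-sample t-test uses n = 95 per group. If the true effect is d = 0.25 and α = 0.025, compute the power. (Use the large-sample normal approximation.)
Power ≈ 0.30

Power calculation (two-sample t-test, normal approximation):
z_β = d · √(n/2) - z_{α/2}
z_β = 0.25 · √(95/2) - 2.241
z_β = 0.25 · 6.892 - 2.241
z_β = -0.518

Power = Φ(z_β) = Φ(-0.518) ≈ 0.302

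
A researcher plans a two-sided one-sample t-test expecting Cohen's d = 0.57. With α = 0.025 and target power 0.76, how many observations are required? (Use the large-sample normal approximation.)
n = 27

Sample size formula (one-sample t-test, normal approximation):
n = ((z_{α/2} + z_β) / d)²

z_{α/2} = 2.241 (for α = 0.025, two-sided)
z_β = 0.706 (for power = 0.76)
d = 0.57

n = ((2.241 + 0.706) / 0.57)²
n = (5.170)²
n ≈ 26.73
Round up to the next whole number: n = 27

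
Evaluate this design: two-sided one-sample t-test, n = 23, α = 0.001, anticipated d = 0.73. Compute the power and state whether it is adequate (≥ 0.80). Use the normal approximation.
Power ≈ 0.58; the study is underpowered (power < 0.80)

Power calculation (one-sample t-test, normal approximation):
z_β = d · √n - z_{α/2}
z_β = 0.73 · √23 - 3.291
z_β = 0.73 · 4.796 - 3.291
z_β = 0.210

Power = Φ(z_β) = Φ(0.210) ≈ 0.583

Effect size d = 0.73 is medium by Cohen's convention (0.2/0.5/0.8).

Threshold: power ≥ 0.80 is conventionally adequate.
Power ≈ 0.58 → the study is underpowered (power < 0.80).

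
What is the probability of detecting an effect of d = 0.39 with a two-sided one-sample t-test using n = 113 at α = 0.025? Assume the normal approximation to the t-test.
Power ≈ 0.97

Power calculation (one-sample t-test, normal approximation):
z_β = d · √n - z_{α/2}
z_β = 0.39 · √113 - 2.241
z_β = 0.39 · 10.630 - 2.241
z_β = 1.904

Power = Φ(z_β) = Φ(1.904) ≈ 0.972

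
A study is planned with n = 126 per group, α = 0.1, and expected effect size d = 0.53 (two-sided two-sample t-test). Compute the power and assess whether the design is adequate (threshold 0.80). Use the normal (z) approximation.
Power ≈ 0.99; the study is adequately powered (power ≥ 0.80)

Power calculation (two-sample t-test, normal approximation):
z_β = d · √(n/2) - z_{α/2}
z_β = 0.53 · √(126/2) - 1.645
z_β = 0.53 · 7.937 - 1.645
z_β = 2.562

Power = Φ(z_β) = Φ(2.562) ≈ 0.995

Effect size d = 0.53 is medium by Cohen's convention (0.2/0.5/0.8).

Threshold: power ≥ 0.80 is conventionally adequate.
Power ≈ 0.99 → the study is adequately powered (power ≥ 0.80).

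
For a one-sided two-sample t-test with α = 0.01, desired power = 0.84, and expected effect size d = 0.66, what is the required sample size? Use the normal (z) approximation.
n = 51 per group

Sample size formula (two-sample t-test, normal approximation):
n = 2 · ((z_α + z_β) / d)²

z_α = 2.326 (for α = 0.01, one-sided)
z_β = 0.994 (for power = 0.84)
d = 0.66

n = 2 · ((2.326 + 0.994) / 0.66)²
n = 2 · (5.030)²
n ≈ 50.60
Round up to the next whole number: n = 51 per group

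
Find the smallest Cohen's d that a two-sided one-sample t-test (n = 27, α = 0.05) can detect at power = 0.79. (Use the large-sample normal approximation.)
d ≈ 0.53

Minimum detectable effect (one-sample t-test, normal approximation):
d = (z_{α/2} + z_β) / √n
d = (1.960 + 0.806) / √27
d = 2.766 / 5.196
d ≈ 0.53

By Cohen's convention (0.2 small / 0.5 medium / 0.8 large): medium effect.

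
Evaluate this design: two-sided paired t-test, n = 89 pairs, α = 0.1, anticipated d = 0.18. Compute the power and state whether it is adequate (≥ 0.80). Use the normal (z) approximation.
Power ≈ 0.52; the study is underpowered (power < 0.80)

Power calculation (paired t-test, normal approximation):
z_β = d · √n - z_{α/2}
z_β = 0.18 · √89 - 1.645
z_β = 0.18 · 9.434 - 1.645
z_β = 0.053

Power = Φ(z_β) = Φ(0.053) ≈ 0.521

Effect size d = 0.18 is very small by Cohen's convention (0.2/0.5/0.8).

Threshold: power ≥ 0.80 is conventionally adequate.
Power ≈ 0.52 → the study is underpowered (power < 0.80).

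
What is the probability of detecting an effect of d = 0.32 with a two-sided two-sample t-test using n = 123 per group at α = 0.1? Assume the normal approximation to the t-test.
Power ≈ 0.81

Power calculation (two-sample t-test, normal approximation):
z_β = d · √(n/2) - z_{α/2}
z_β = 0.32 · √(123/2) - 1.645
z_β = 0.32 · 7.842 - 1.645
z_β = 0.865

Power = Φ(z_β) = Φ(0.865) ≈ 0.806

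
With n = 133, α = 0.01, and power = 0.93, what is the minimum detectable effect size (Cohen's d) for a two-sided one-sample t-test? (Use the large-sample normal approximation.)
d ≈ 0.35

Minimum detectable effect (one-sample t-test, normal approximation):
d = (z_{α/2} + z_β) / √n
d = (2.576 + 1.476) / √133
d = 4.052 / 11.533
d ≈ 0.35

By Cohen's convention (0.2 small / 0.5 medium / 0.8 large): small effect.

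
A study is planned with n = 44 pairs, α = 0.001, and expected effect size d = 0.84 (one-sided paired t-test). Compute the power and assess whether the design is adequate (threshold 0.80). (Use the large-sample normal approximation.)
Power ≈ 0.99; the study is adequately powered (power ≥ 0.80)

Power calculation (paired t-test, normal approximation):
z_β = d · √n - z_α
z_β = 0.84 · √44 - 3.090
z_β = 0.84 · 6.633 - 3.090
z_β = 2.482

Power = Φ(z_β) = Φ(2.482) ≈ 0.993

Effect size d = 0.84 is large by Cohen's convention (0.2/0.5/0.8).

Threshold: power ≥ 0.80 is conventionally adequate.
Power ≈ 0.99 → the study is adequately powered (power ≥ 0.80).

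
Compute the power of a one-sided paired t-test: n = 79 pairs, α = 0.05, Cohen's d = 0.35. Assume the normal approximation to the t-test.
Power ≈ 0.93

Power calculation (paired t-test, normal approximation):
z_β = d · √n - z_α
z_β = 0.35 · √79 - 1.645
z_β = 0.35 · 8.888 - 1.645
z_β = 1.466

Power = Φ(z_β) = Φ(1.466) ≈ 0.929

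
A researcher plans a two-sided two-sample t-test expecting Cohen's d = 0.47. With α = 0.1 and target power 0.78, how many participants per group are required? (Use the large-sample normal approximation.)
n = 53 per group

Sample size formula (two-sample t-test, normal approximation):
n = 2 · ((z_{α/2} + z_β) / d)²

z_{α/2} = 1.645 (for α = 0.1, two-sided)
z_β = 0.772 (for power = 0.78)
d = 0.47

n = 2 · ((1.645 + 0.772) / 0.47)²
n = 2 · (5.143)²
n ≈ 52.90
Round up to the next whole number: n = 53 per group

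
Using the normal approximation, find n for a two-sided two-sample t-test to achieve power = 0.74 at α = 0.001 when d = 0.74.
n = 57 per group

Sample size formula (two-sample t-test, normal approximation):
n = 2 · ((z_{α/2} + z_β) / d)²

z_{α/2} = 3.291 (for α = 0.001, two-sided)
z_β = 0.643 (for power = 0.74)
d = 0.74

n = 2 · ((3.291 + 0.643) / 0.74)²
n = 2 · (5.316)²
n ≈ 56.52
Round up to the next whole number: n = 57 per group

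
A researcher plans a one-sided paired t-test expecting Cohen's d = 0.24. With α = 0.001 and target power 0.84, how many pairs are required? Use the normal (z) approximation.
n = 290 pairs

Sample size formula (paired t-test, normal approximation):
n = ((z_α + z_β) / d)²

z_α = 3.090 (for α = 0.001, one-sided)
z_β = 0.994 (for power = 0.84)
d = 0.24

n = ((3.090 + 0.994) / 0.24)²
n = (17.017)²
n ≈ 289.58
Round up to the next whole number: n = 290 pairs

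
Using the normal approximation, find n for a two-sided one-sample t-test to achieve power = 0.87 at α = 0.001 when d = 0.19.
n = 541

Sample size formula (one-sample t-test, normal approximation):
n = ((z_{α/2} + z_β) / d)²

z_{α/2} = 3.291 (for α = 0.001, two-sided)
z_β = 1.126 (for power = 0.87)
d = 0.19

n = ((3.291 + 1.126) / 0.19)²
n = (23.247)²
n ≈ 540.42
Round up to the next whole number: n = 541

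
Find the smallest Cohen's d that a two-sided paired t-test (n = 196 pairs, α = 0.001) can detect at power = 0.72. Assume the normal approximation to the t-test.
d ≈ 0.28

Minimum detectable effect (paired t-test, normal approximation):
d = (z_{α/2} + z_β) / √n
d = (3.291 + 0.583) / √196
d = 3.873 / 14.000
d ≈ 0.28

By Cohen's convention (0.2 small / 0.5 medium / 0.8 large): small effect.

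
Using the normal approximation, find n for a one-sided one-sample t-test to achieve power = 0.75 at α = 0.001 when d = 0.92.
n = 17

Sample size formula (one-sample t-test, normal approximation):
n = ((z_α + z_β) / d)²

z_α = 3.090 (for α = 0.001, one-sided)
z_β = 0.674 (for power = 0.75)
d = 0.92

n = ((3.090 + 0.674) / 0.92)²
n = (4.091)²
n ≈ 16.74
Round up to the next whole number: n = 17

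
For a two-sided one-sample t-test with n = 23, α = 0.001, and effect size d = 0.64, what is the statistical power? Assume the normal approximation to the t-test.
Power ≈ 0.41

Power calculation (one-sample t-test, normal approximation):
z_β = d · √n - z_{α/2}
z_β = 0.64 · √23 - 3.291
z_β = 0.64 · 4.796 - 3.291
z_β = -0.221

Power = Φ(z_β) = Φ(-0.221) ≈ 0.412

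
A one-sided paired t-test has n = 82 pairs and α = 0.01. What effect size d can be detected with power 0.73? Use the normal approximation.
d ≈ 0.32

Minimum detectable effect (paired t-test, normal approximation):
d = (z_α + z_β) / √n
d = (2.326 + 0.613) / √82
d = 2.939 / 9.055
d ≈ 0.32

By Cohen's convention (0.2 small / 0.5 medium / 0.8 large): small effect.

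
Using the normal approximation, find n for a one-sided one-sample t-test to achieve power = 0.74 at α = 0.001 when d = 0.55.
n = 47

Sample size formula (one-sample t-test, normal approximation):
n = ((z_α + z_β) / d)²

z_α = 3.090 (for α = 0.001, one-sided)
z_β = 0.643 (for power = 0.74)
d = 0.55

n = ((3.090 + 0.643) / 0.55)²
n = (6.787)²
n ≈ 46.06
Round up to the next whole number: n = 47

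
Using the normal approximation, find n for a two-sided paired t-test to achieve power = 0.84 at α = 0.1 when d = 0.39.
n = 46 pairs

Sample size formula (paired t-test, normal approximation):
n = ((z_{α/2} + z_β) / d)²

z_{α/2} = 1.645 (for α = 0.1, two-sided)
z_β = 0.994 (for power = 0.84)
d = 0.39

n = ((1.645 + 0.994) / 0.39)²
n = (6.767)²
n ≈ 45.79
Round up to the next whole number: n = 46 pairs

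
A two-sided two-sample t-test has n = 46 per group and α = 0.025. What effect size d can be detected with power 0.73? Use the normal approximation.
d ≈ 0.60

Minimum detectable effect (two-sample t-test, normal approximation):
d = (z_{α/2} + z_β) / √(n/2)
d = (2.241 + 0.613) / √(46/2)
d = 2.854 / 4.796
d ≈ 0.60

By Cohen's convention (0.2 small / 0.5 medium / 0.8 large): medium effect.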